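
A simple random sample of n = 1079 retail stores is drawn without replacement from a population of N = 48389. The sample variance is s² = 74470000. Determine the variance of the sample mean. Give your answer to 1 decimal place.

67478.6

Under SRS without replacement, Var(ȳ) = (1 − f)·s²/n with f = n/N = 1079/48389 = 0.02229846.
Var(ȳ) = (1 − 0.02229846)·74470000/1079 = 0.97770154·69017.609 = 67478.623.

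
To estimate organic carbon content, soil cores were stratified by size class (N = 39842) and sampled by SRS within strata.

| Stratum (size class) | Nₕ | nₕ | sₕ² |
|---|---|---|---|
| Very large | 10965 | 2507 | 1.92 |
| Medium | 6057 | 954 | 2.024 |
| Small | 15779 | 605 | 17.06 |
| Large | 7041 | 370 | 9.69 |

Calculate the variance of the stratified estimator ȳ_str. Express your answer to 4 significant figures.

0.005114

Var(ȳ_str) = Σₕ Wₕ²(1 − fₕ)sₕ²/nₕ with Wₕ = Nₕ/N, N = 39842.
Very large: Wₕ = 0.27521209; term = 0.27521209²·(1 − 0.22863657)·1.92/2507 = 4.4744633 × 10^-5.
Medium: Wₕ = 0.15202550; term = 0.15202550²·(1 − 0.15750371)·2.024/954 = 4.1310744 × 10^-5.
Small: Wₕ = 0.39603936; term = 0.39603936²·(1 − 0.03834210)·17.06/605 = 0.0042532503.
Large: Wₕ = 0.17672306; term = 0.17672306²·(1 − 0.05254935)·9.69/370 = 7.7493464 × 10^-4.
Sum = 0.0051142403.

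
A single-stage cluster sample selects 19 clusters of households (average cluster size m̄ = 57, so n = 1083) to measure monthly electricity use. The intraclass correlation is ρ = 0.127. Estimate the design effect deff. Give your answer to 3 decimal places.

deff = 1 + (57 − 1)·0.127 = 1 + 7.112 = 8.112.

8.112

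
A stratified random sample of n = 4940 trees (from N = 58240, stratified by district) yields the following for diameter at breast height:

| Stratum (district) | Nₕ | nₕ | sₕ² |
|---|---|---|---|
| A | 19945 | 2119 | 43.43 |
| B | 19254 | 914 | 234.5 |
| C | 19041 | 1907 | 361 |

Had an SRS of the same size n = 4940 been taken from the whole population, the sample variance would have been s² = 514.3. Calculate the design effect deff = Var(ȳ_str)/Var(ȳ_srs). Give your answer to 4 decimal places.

Var(ȳ_str) = Σ Wₕ²(1−fₕ)sₕ²/nₕ with Wₕ = Nₕ/58240:
  A: (19945/58240)²·(1−2119/19945)·43.43/2119 = 0.0021483453
  B: (19254/58240)²·(1−914/19254)·234.5/914 = 0.02671002
  C: (19041/58240)²·(1−1907/19041)·361/1907 = 0.018208002
  → Var(ȳ_str) = 0.047066367.
Var(ȳ_srs) = (1 − 4940/58240)·514.3/4940 = 0.095278611.
deff = 0.047066367 / 0.095278611 = 0.4940.

0.4940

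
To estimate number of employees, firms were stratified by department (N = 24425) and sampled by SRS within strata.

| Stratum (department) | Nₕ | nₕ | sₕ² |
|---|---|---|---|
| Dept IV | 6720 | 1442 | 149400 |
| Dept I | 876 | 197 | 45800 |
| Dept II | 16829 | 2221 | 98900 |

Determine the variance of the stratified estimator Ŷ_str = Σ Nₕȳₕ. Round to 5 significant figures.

1.4760 × 10^10

Var(Ŷ_str) = Σₕ Nₕ²(1 − fₕ)sₕ²/nₕ.
Dept IV: 6720²·(1 − 1442/6720)·149400/1442 = 3.6747178 × 10^9.
Dept I: 876²·(1 − 197/876)·45800/197 = 1.3828438 × 10^8.
Dept II: 16829²·(1 − 2221/16829)·98900/2221 = 1.0947042 × 10^10.
Sum = 1.4760044 × 10^10.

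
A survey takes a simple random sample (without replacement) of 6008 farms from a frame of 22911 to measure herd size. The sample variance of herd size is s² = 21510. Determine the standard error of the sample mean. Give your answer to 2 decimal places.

1.63

Under SRS without replacement, Var(ȳ) = (1 − f)·s²/n with f = n/N = 6008/22911 = 0.26223212.
Var(ȳ) = (1 − 0.26223212)·21510/6008 = 0.73776788·3.5802264 = 2.641376.
SE(ȳ) = √(2.641376) = 1.63.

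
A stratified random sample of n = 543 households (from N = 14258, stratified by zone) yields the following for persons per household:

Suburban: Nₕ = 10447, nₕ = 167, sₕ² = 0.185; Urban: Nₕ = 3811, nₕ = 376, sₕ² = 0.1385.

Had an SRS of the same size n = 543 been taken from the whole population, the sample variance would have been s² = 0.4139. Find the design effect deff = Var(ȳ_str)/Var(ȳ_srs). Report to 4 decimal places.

0.8305

Var(ȳ_str) = Σ Wₕ²(1−fₕ)sₕ²/nₕ with Wₕ = Nₕ/14258:
  Suburban: (10447/14258)²·(1−167/10447)·0.185/167 = 5.8522483 × 10^-4
  Urban: (3811/14258)²·(1−376/3811)·0.1385/376 = 2.3719766 × 10^-5
  → Var(ȳ_str) = 6.089446 × 10^-4.
Var(ȳ_srs) = (1 − 543/14258)·0.4139/543 = 7.3321746 × 10^-4.
deff = (6.089446 × 10^-4) / (7.3321746 × 10^-4) = 0.8305.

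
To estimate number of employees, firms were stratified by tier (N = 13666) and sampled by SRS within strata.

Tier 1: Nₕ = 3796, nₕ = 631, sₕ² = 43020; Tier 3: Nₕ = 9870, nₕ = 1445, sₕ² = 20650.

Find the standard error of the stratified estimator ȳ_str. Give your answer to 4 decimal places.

3.2785

Var(ȳ_str) = Σₕ Wₕ²(1 − fₕ)sₕ²/nₕ with Wₕ = Nₕ/N, N = 13666.
Tier 1: Wₕ = 0.27776965; term = 0.27776965²·(1 − 0.16622761)·43020/631 = 4.385894.
Tier 3: Wₕ = 0.72223035; term = 0.72223035²·(1 − 0.14640324)·20650/1445 = 6.3629196.
Sum = 10.748814.
SE = √(10.748814) = 3.2785.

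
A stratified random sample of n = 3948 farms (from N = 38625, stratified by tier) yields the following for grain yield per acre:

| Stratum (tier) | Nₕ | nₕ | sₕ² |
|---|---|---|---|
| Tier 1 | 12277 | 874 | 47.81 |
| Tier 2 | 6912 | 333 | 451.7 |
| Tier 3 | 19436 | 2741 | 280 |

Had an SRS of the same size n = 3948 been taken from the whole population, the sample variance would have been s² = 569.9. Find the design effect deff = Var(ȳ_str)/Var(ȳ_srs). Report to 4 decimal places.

Var(ȳ_str) = Σ Wₕ²(1−fₕ)sₕ²/nₕ with Wₕ = Nₕ/38625:
  Tier 1: (12277/38625)²·(1−874/12277)·47.81/874 = 0.0051331234
  Tier 2: (6912/38625)²·(1−333/6912)·451.7/333 = 0.041345904
  Tier 3: (19436/38625)²·(1−2741/19436)·280/2741 = 0.022218019
  → Var(ȳ_str) = 0.068697046.
Var(ȳ_srs) = (1 − 3948/38625)·569.9/3948 = 0.12959688.
deff = 0.068697046 / 0.12959688 = 0.5301.

0.5301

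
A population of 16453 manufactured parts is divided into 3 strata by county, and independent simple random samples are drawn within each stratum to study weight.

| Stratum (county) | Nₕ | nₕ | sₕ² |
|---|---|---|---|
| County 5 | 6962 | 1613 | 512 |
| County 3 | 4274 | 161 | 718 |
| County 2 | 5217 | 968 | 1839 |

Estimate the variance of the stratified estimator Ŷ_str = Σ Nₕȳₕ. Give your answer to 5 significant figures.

Var(Ŷ_str) = Σₕ Nₕ²(1 − fₕ)sₕ²/nₕ.
County 5: 6962²·(1 − 1613/6962)·512/1613 = 1.1820673 × 10^7.
County 3: 4274²·(1 − 161/4274)·718/161 = 7.8395619 × 10^7.
County 2: 5217²·(1 − 968/5217)·1839/968 = 4.2112783 × 10^7.
Sum = 1.3232908 × 10^8.

1.3233 × 10^8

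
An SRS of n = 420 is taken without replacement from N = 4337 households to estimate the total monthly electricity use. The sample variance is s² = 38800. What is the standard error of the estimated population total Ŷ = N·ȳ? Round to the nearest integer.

Var(Ŷ) = N²·Var(ȳ) = N²·(1 − n/N)·s²/n.
f = 420/4337 = 0.09684113; Var(ȳ) = 0.90315887·38800/420 = 83.434676.
Var(Ŷ) = 4337² · 83.434676 = 1.5693703 × 10^9.
SE(Ŷ) = √(1.5693703 × 10^9) = 39615.

39615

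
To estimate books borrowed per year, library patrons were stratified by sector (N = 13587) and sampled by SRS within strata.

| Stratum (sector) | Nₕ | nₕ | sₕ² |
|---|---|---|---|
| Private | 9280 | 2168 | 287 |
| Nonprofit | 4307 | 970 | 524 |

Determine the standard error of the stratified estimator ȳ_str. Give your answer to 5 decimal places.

Var(ȳ_str) = Σₕ Wₕ²(1 − fₕ)sₕ²/nₕ with Wₕ = Nₕ/N, N = 13587.
Private: Wₕ = 0.68300581; term = 0.68300581²·(1 − 0.23362069)·287/2168 = 0.047327677.
Nonprofit: Wₕ = 0.31699419; term = 0.31699419²·(1 − 0.22521477)·524/970 = 0.042057503.
Sum = 0.08938518.
SE = √(0.08938518) = 0.29897.

0.29897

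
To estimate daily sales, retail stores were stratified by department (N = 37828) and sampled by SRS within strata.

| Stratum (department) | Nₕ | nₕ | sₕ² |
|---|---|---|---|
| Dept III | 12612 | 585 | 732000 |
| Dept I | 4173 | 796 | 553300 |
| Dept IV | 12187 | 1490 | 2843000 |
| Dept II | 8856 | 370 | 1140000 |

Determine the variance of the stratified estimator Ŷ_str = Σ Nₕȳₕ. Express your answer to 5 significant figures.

Var(Ŷ_str) = Σₕ Nₕ²(1 − fₕ)sₕ²/nₕ.
Dept III: 12612²·(1 − 585/12612)·732000/585 = 1.8980012 × 10^11.
Dept I: 4173²·(1 − 796/4173)·553300/796 = 9.7955099 × 10^9.
Dept IV: 12187²·(1 − 1490/12187)·2843000/1490 = 2.4874216 × 10^11.
Dept II: 8856²·(1 − 370/8856)·1140000/370 = 2.3154945 × 10^11.
Sum = 6.7988724 × 10^11.

6.7989 × 10^11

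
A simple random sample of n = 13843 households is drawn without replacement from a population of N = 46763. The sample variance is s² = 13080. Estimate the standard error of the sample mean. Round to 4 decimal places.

0.8156

Under SRS without replacement, Var(ȳ) = (1 − f)·s²/n with f = n/N = 13843/46763 = 0.29602463.
Var(ȳ) = (1 − 0.29602463)·13080/13843 = 0.70397537·0.94488189 = 0.66517357.
SE(ȳ) = √(0.66517357) = 0.8156.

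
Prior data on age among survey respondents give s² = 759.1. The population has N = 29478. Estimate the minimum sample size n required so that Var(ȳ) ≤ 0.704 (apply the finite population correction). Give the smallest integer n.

1041

Without fpc, n₀ = s²/D = 759.1/0.704 = 1078.2670.
With fpc, (1 − n/N)·s²/n ≤ D requires n ≥ n₀/(1 + n₀/N) = 1078.2670/(1 + 1078.2670/29478) = 1040.2172.
Rounding up, n = 1041.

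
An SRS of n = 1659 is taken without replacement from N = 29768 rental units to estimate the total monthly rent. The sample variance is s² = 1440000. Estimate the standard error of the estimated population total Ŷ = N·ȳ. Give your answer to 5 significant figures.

Var(Ŷ) = N²·Var(ȳ) = N²·(1 − n/N)·s²/n.
f = 1659/29768 = 0.05573099; Var(ȳ) = 0.94426901·1440000/1659 = 819.61867.
Var(Ŷ) = 29768² · 819.61867 = 7.2629183 × 10^11.
SE(Ŷ) = √(7.2629183 × 10^11) = 852230.

852230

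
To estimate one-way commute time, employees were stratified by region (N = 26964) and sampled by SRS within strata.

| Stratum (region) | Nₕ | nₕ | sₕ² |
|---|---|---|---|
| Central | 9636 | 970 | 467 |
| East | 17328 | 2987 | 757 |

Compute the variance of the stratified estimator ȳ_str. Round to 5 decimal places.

0.14192

Var(ȳ_str) = Σₕ Wₕ²(1 − fₕ)sₕ²/nₕ with Wₕ = Nₕ/N, N = 26964.
Central: Wₕ = 0.35736538; term = 0.35736538²·(1 − 0.10066418)·467/970 = 0.05529578.
East: Wₕ = 0.64263462; term = 0.64263462²·(1 − 0.17237996)·757/2987 = 0.086620342.
Sum = 0.14191612.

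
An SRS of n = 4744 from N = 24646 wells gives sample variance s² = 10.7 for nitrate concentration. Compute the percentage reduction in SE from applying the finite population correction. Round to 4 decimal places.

f = n/N = 4744/24646 = 0.19248560.
SE_no-fpc = √(s²/n) = 0.0474919; SE_fpc = √((1−f)s²/n) = 0.042677079.
Ratio = √(1−f) = 0.89861805. Reduction = 100·(1 − 0.89861805) = 10.1382%.

10.1382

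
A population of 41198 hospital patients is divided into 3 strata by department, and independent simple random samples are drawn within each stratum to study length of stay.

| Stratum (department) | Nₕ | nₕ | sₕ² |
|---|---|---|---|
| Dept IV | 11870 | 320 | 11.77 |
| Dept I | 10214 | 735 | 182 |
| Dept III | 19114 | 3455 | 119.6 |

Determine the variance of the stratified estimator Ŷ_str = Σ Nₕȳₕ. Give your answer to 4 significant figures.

Var(Ŷ_str) = Σₕ Nₕ²(1 − fₕ)sₕ²/nₕ.
Dept IV: 11870²·(1 − 320/11870)·11.77/320 = 5.0426542 × 10^6.
Dept I: 10214²·(1 − 735/10214)·182/735 = 2.3974106 × 10^7.
Dept III: 19114²·(1 − 3455/19114)·119.6/3455 = 1.036093 × 10^7.
Sum = 3.937769 × 10^7.

3.938 × 10^7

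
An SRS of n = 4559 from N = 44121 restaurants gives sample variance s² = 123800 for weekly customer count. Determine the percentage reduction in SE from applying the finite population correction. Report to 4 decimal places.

f = n/N = 4559/44121 = 0.10332948.
SE_no-fpc = √(s²/n) = 5.2110534; SE_fpc = √((1−f)s²/n) = 4.9344866.
Ratio = √(1−f) = 0.94692688. Reduction = 100·(1 − 0.94692688) = 5.3073%.

5.3073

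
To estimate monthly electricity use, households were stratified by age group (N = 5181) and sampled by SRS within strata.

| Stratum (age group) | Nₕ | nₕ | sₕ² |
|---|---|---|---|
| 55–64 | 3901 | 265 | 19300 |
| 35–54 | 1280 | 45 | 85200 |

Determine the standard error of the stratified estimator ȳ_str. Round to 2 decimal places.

12.25

Var(ȳ_str) = Σₕ Wₕ²(1 − fₕ)sₕ²/nₕ with Wₕ = Nₕ/N, N = 5181.
55–64: Wₕ = 0.75294345; term = 0.75294345²·(1 − 0.06793130)·19300/265 = 38.484343.
35–54: Wₕ = 0.24705655; term = 0.24705655²·(1 − 0.03515625)·85200/45 = 111.5005.
Sum = 149.98484.
SE = √(149.98484) = 12.25.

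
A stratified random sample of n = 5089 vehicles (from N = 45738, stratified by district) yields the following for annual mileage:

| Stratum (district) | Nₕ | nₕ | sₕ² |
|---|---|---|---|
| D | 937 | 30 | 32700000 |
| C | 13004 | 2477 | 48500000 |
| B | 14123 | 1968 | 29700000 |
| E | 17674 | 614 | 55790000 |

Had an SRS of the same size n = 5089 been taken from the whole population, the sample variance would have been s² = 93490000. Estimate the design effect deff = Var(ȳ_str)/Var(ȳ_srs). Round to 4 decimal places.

0.9836

Var(ȳ_str) = Σ Wₕ²(1−fₕ)sₕ²/nₕ with Wₕ = Nₕ/45738:
  D: (937/45738)²·(1−30/937)·32700000/30 = 442.81165
  C: (13004/45738)²·(1−2477/13004)·48500000/2477 = 1281.2768
  B: (14123/45738)²·(1−1968/14123)·29700000/1968 = 1238.3943
  E: (17674/45738)²·(1−614/17674)·55790000/614 = 13096.267
  → Var(ȳ_str) = 16058.75.
Var(ȳ_srs) = (1 − 5089/45738)·93490000/5089 = 16326.963.
deff = 16058.75 / 16326.963 = 0.9836.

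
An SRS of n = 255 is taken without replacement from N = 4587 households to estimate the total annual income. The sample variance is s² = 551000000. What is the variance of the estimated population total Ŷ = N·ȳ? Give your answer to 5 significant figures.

Var(Ŷ) = N²·Var(ȳ) = N²·(1 − n/N)·s²/n.
f = 255/4587 = 0.05559189; Var(ȳ) = 0.94440811·551000000/255 = 2.0406622 × 10^6.
Var(Ŷ) = 4587² · (2.0406622 × 10^6) = 4.2936694 × 10^13.

4.2937 × 10^13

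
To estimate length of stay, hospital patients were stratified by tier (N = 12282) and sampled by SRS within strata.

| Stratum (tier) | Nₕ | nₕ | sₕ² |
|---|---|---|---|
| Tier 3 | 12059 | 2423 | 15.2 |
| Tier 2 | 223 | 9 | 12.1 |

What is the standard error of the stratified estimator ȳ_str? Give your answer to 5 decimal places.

0.07251

Var(ȳ_str) = Σₕ Wₕ²(1 − fₕ)sₕ²/nₕ with Wₕ = Nₕ/N, N = 12282.
Tier 3: Wₕ = 0.98184335; term = 0.98184335²·(1 − 0.20092877)·15.2/2423 = 0.0048323688.
Tier 2: Wₕ = 0.01815665; term = 0.01815665²·(1 − 0.04035874)·12.1/9 = 4.2532735 × 10^-4.
Sum = 0.0052576962.
SE = √(0.0052576962) = 0.07251.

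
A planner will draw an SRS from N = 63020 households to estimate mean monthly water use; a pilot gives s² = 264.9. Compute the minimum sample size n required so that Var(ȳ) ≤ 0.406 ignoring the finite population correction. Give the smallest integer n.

Without fpc, n₀ = s²/D = 264.9/0.406 = 652.4631.
Rounding up, n = 653.

653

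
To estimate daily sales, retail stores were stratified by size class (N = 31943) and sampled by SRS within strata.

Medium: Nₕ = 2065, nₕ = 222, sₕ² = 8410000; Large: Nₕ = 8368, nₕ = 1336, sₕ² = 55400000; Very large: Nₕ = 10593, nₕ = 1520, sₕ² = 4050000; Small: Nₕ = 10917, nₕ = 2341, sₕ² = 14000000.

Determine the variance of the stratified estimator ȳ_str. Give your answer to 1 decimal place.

Var(ȳ_str) = Σₕ Wₕ²(1 − fₕ)sₕ²/nₕ with Wₕ = Nₕ/N, N = 31943.
Medium: Wₕ = 0.06464640; term = 0.06464640²·(1 − 0.10750605)·8410000/222 = 141.29832.
Large: Wₕ = 0.26196663; term = 0.26196663²·(1 − 0.15965583)·55400000/1336 = 2391.4012.
Very large: Wₕ = 0.33162195; term = 0.33162195²·(1 − 0.14349098)·4050000/1520 = 250.97468.
Small: Wₕ = 0.34176502; term = 0.34176502²·(1 − 0.21443620)·14000000/2341 = 548.73581.
Sum = 3332.41.

3332.4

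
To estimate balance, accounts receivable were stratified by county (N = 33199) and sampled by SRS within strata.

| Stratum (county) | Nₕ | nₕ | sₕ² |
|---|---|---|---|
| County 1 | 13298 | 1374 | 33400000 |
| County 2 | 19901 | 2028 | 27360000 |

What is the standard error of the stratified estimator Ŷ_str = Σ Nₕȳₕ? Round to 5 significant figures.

Var(Ŷ_str) = Σₕ Nₕ²(1 − fₕ)sₕ²/nₕ.
County 1: 13298²·(1 − 1374/13298)·33400000/1374 = 3.8544998 × 10^12.
County 2: 19901²·(1 − 2028/19901)·27360000/2028 = 4.7986657 × 10^12.
Sum = 8.6531655 × 10^12.
SE = √(8.6531655 × 10^12) = 2.9416 × 10^6.

2.9416 × 10^6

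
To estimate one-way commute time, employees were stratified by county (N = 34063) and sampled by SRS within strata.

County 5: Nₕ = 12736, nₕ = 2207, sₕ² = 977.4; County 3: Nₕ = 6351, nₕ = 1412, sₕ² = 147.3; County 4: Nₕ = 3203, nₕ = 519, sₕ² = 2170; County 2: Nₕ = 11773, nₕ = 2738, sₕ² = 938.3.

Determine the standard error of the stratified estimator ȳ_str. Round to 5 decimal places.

Var(ȳ_str) = Σₕ Wₕ²(1 − fₕ)sₕ²/nₕ with Wₕ = Nₕ/N, N = 34063.
County 5: Wₕ = 0.37389543; term = 0.37389543²·(1 − 0.17328832)·977.4/2207 = 0.051182841.
County 3: Wₕ = 0.18644864; term = 0.18644864²·(1 − 0.22232719)·147.3/1412 = 0.0028202227.
County 4: Wₕ = 0.09403165; term = 0.09403165²·(1 − 0.16203559)·2170/519 = 0.030978903.
County 2: Wₕ = 0.34562428; term = 0.34562428²·(1 − 0.23256604)·938.3/2738 = 0.031416499.
Sum = 0.11639847.
SE = √(0.11639847) = 0.34117.

0.34117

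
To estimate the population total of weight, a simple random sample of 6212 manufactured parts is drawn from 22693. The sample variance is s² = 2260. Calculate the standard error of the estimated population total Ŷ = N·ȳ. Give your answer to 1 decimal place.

Var(Ŷ) = N²·Var(ȳ) = N²·(1 − n/N)·s²/n.
f = 6212/22693 = 0.27374080; Var(ȳ) = 0.72625920·2260/6212 = 0.26422179.
Var(Ŷ) = 22693² · 0.26422179 = 1.3606689 × 10^8.
SE(Ŷ) = √(1.3606689 × 10^8) = 11664.8.

11664.8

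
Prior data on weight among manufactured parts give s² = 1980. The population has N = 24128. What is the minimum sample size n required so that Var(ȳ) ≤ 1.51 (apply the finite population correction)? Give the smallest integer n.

Without fpc, n₀ = s²/D = 1980/1.51 = 1311.2583.
With fpc, (1 − n/N)·s²/n ≤ D requires n ≥ n₀/(1 + n₀/N) = 1311.2583/(1 + 1311.2583/24128) = 1243.6699.
Rounding up, n = 1244.

1244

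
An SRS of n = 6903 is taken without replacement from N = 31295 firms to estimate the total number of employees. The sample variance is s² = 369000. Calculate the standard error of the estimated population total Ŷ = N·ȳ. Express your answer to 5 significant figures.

202000

Var(Ŷ) = N²·Var(ȳ) = N²·(1 − n/N)·s²/n.
f = 6903/31295 = 0.22057837; Var(ȳ) = 0.77942163·369000/6903 = 41.663999.
Var(Ŷ) = 31295² · 41.663999 = 4.0804763 × 10^10.
SE(Ŷ) = √(4.0804763 × 10^10) = 202000.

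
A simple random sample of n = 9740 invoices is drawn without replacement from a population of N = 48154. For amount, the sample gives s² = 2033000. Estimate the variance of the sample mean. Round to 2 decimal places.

Under SRS without replacement, Var(ȳ) = (1 − f)·s²/n with f = n/N = 9740/48154 = 0.20226772.
Var(ȳ) = (1 − 0.20226772)·2033000/9740 = 0.79773228·208.7269 = 166.50818.

166.51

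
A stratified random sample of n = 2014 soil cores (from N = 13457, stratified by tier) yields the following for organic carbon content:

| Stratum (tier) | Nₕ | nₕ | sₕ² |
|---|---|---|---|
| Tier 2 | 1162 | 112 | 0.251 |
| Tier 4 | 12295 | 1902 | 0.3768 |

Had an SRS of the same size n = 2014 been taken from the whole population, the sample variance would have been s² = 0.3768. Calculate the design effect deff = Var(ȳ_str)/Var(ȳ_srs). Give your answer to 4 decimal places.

Var(ȳ_str) = Σ Wₕ²(1−fₕ)sₕ²/nₕ with Wₕ = Nₕ/13457:
  Tier 2: (1162/13457)²·(1−112/1162)·0.251/112 = 1.5099224 × 10^-5
  Tier 4: (12295/13457)²·(1−1902/12295)·0.3768/1902 = 1.3978911 × 10^-4
  → Var(ȳ_str) = 1.5488833 × 10^-4.
Var(ȳ_srs) = (1 − 2014/13457)·0.3768/2014 = 1.5909007 × 10^-4.
deff = (1.5488833 × 10^-4) / (1.5909007 × 10^-4) = 0.9736.

0.9736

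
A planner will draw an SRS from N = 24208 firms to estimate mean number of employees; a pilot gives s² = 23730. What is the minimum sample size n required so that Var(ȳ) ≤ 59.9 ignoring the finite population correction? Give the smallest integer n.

397

Without fpc, n₀ = s²/D = 23730/59.9 = 396.1603.
Rounding up, n = 397.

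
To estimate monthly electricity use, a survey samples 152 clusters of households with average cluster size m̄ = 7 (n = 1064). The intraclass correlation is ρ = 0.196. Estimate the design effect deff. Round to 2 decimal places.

2.18

deff = 1 + (7 − 1)·0.196 = 1 + 1.176 = 2.176.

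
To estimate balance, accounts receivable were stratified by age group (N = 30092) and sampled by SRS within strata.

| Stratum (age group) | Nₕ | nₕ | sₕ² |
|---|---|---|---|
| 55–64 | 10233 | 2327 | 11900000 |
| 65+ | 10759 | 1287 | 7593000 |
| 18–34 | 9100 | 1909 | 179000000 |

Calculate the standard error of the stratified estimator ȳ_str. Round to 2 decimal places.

Var(ȳ_str) = Σₕ Wₕ²(1 − fₕ)sₕ²/nₕ with Wₕ = Nₕ/N, N = 30092.
55–64: Wₕ = 0.34005716; term = 0.34005716²·(1 − 0.22740154)·11900000/2327 = 456.88643.
65+: Wₕ = 0.35753689; term = 0.35753689²·(1 − 0.11962078)·7593000/1287 = 663.96677.
18–34: Wₕ = 0.30240596; term = 0.30240596²·(1 − 0.20978022)·179000000/1909 = 6776.0356.
Sum = 7896.8888.
SE = √(7896.8888) = 88.86.

88.86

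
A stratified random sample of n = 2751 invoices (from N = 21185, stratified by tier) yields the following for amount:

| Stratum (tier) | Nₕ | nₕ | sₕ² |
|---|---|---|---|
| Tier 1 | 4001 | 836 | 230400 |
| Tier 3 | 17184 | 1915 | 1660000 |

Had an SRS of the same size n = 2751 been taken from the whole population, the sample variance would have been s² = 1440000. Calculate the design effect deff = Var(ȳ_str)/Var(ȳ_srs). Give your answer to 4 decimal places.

Var(ȳ_str) = Σ Wₕ²(1−fₕ)sₕ²/nₕ with Wₕ = Nₕ/21185:
  Tier 1: (4001/21185)²·(1−836/4001)·230400/836 = 7.7760944
  Tier 3: (17184/21185)²·(1−1915/17184)·1660000/1915 = 506.77739
  → Var(ȳ_str) = 514.55348.
Var(ȳ_srs) = (1 − 2751/21185)·1440000/2751 = 455.4734.
deff = 514.55348 / 455.4734 = 1.1297.

1.1297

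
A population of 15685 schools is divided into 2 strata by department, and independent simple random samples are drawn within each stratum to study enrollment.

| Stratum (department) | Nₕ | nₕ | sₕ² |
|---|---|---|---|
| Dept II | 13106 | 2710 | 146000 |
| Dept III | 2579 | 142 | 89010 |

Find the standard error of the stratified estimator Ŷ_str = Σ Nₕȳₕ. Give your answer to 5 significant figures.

106210

Var(Ŷ_str) = Σₕ Nₕ²(1 − fₕ)sₕ²/nₕ.
Dept II: 13106²·(1 − 2710/13106)·146000/2710 = 7.3404046 × 10^9.
Dept III: 2579²·(1 − 142/2579)·89010/142 = 3.9396472 × 10^9.
Sum = 1.1280052 × 10^10.
SE = √(1.1280052 × 10^10) = 106210.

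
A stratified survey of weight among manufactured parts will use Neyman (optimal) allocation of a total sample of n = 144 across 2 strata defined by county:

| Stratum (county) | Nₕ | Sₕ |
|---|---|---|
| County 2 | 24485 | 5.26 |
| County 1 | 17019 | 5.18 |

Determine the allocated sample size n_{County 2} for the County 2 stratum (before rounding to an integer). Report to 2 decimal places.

Neyman allocation: nₕ = n·NₕSₕ / Σⱼ NⱼSⱼ.
Σ NⱼSⱼ = 24485·5.26 + 17019·5.18 = 216949.52.
n_{County 2} = 144·24485·5.26 / 216949.52 = 85.48.

85.48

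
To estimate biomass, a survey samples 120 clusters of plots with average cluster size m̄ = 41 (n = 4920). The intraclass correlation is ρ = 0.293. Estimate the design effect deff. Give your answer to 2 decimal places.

deff = 1 + (41 − 1)·0.293 = 1 + 11.72 = 12.72.

12.72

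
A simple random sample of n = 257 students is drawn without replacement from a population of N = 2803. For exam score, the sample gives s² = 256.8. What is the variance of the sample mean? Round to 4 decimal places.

Under SRS without replacement, Var(ȳ) = (1 − f)·s²/n with f = n/N = 257/2803 = 0.09168748.
Var(ȳ) = (1 − 0.09168748)·256.8/257 = 0.90831252·0.99922179 = 0.90760566.

0.9076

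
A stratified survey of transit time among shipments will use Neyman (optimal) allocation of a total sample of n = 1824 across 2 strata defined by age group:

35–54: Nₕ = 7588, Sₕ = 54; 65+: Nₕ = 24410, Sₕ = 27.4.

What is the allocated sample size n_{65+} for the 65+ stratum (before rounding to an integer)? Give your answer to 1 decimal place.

1131.1

Neyman allocation: nₕ = n·NₕSₕ / Σⱼ NⱼSⱼ.
Σ NⱼSⱼ = 7588·54 + 24410·27.4 = 1.078586 × 10^6.
n_{65+} = 1824·24410·27.4 / (1.078586 × 10^6) = 1131.1.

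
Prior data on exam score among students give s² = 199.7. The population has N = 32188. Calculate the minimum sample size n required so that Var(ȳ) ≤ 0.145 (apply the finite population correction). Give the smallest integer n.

Without fpc, n₀ = s²/D = 199.7/0.145 = 1377.2414.
With fpc, (1 − n/N)·s²/n ≤ D requires n ≥ n₀/(1 + n₀/N) = 1377.2414/(1 + 1377.2414/32188) = 1320.7307.
Rounding up, n = 1321.

1321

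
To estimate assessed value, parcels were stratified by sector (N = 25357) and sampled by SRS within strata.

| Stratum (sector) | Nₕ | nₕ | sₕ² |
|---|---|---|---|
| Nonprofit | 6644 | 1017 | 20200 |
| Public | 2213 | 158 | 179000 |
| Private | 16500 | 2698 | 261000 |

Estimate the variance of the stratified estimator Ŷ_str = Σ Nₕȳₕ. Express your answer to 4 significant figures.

Var(Ŷ_str) = Σₕ Nₕ²(1 − fₕ)sₕ²/nₕ.
Nonprofit: 6644²·(1 − 1017/6644)·20200/1017 = 7.4256924 × 10^8.
Public: 2213²·(1 − 158/2213)·179000/158 = 5.1521581 × 10^9.
Private: 16500²·(1 − 2698/16500)·261000/2698 = 2.2030509 × 10^10.
Sum = 2.7925236 × 10^10.

2.793 × 10^10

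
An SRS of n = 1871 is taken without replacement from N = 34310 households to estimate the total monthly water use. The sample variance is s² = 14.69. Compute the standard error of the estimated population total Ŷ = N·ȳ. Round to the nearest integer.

2956

Var(Ŷ) = N²·Var(ȳ) = N²·(1 − n/N)·s²/n.
f = 1871/34310 = 0.05453221; Var(ȳ) = 0.94546779·14.69/1871 = 0.0074232613.
Var(Ŷ) = 34310² · 0.0074232613 = 8.7384858 × 10^6.
SE(Ŷ) = √(8.7384858 × 10^6) = 2956.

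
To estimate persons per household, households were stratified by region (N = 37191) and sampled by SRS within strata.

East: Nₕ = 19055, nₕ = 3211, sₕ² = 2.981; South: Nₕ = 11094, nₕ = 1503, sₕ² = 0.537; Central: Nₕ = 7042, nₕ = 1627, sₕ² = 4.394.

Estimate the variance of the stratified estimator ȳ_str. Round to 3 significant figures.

Var(ȳ_str) = Σₕ Wₕ²(1 − fₕ)sₕ²/nₕ with Wₕ = Nₕ/N, N = 37191.
East: Wₕ = 0.51235514; term = 0.51235514²·(1 − 0.16851220)·2.981/3211 = 2.0263747 × 10^-4.
South: Wₕ = 0.29829798; term = 0.29829798²·(1 − 0.13547864)·0.537/1503 = 2.7484741 × 10^-5.
Central: Wₕ = 0.18934688; term = 0.18934688²·(1 − 0.23104232)·4.394/1627 = 7.4454555 × 10^-5.
Sum = 3.0457677 × 10^-4.

3.05 × 10^-4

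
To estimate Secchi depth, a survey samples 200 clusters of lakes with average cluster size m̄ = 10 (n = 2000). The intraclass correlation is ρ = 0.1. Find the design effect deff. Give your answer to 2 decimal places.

deff = 1 + (10 − 1)·0.1 = 1 + 0.9 = 1.9.

1.90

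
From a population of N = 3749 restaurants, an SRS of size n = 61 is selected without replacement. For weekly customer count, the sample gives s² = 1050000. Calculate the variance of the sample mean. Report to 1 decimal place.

Under SRS without replacement, Var(ȳ) = (1 − f)·s²/n with f = n/N = 61/3749 = 0.01627101.
Var(ȳ) = (1 − 0.01627101)·1050000/61 = 0.98372899·17213.115 = 16933.04.

16933.0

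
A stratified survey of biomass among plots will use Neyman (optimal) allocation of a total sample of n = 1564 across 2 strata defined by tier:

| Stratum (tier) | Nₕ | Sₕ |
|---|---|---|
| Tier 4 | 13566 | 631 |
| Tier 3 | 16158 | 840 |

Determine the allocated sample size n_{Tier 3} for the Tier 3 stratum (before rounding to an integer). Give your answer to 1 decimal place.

Neyman allocation: nₕ = n·NₕSₕ / Σⱼ NⱼSⱼ.
Σ NⱼSⱼ = 13566·631 + 16158·840 = 2.2132866 × 10^7.
n_{Tier 3} = 1564·16158·840 / (2.2132866 × 10^7) = 959.1.

959.1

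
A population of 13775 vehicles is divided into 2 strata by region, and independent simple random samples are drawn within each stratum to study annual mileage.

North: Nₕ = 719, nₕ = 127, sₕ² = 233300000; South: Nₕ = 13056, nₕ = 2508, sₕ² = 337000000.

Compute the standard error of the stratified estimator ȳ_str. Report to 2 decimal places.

Var(ȳ_str) = Σₕ Wₕ²(1 − fₕ)sₕ²/nₕ with Wₕ = Nₕ/N, N = 13775.
North: Wₕ = 0.05219601; term = 0.05219601²·(1 − 0.17663421)·233300000/127 = 4120.7702.
South: Wₕ = 0.94780399; term = 0.94780399²·(1 − 0.19209559)·337000000/2508 = 97521.285.
Sum = 101642.06.
SE = √(101642.06) = 318.81.

318.81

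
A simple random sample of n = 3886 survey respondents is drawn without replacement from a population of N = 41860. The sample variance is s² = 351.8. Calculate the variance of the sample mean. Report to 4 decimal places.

Under SRS without replacement, Var(ȳ) = (1 − f)·s²/n with f = n/N = 3886/41860 = 0.09283325.
Var(ȳ) = (1 − 0.09283325)·351.8/3886 = 0.90716675·0.090530108 = 0.082125904.

0.0821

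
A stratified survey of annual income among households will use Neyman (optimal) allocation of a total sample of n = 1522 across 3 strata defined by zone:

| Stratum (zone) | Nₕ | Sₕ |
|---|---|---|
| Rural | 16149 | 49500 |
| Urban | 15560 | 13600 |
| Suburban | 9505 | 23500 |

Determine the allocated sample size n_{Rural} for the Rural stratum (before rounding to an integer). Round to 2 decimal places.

985.65

Neyman allocation: nₕ = n·NₕSₕ / Σⱼ NⱼSⱼ.
Σ NⱼSⱼ = 16149·49500 + 15560·13600 + 9505·23500 = 1.234359 × 10^9.
n_{Rural} = 1522·16149·49500 / (1.234359 × 10^9) = 985.65.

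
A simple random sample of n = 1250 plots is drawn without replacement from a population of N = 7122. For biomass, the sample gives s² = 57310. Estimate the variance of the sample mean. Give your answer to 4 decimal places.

37.8011

Under SRS without replacement, Var(ȳ) = (1 − f)·s²/n with f = n/N = 1250/7122 = 0.17551250.
Var(ȳ) = (1 − 0.17551250)·57310/1250 = 0.82448750·45.848 = 37.801103.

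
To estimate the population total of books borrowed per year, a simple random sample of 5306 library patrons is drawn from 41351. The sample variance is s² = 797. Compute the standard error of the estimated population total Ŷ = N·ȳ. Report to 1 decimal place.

Var(Ŷ) = N²·Var(ȳ) = N²·(1 − n/N)·s²/n.
f = 5306/41351 = 0.12831612; Var(ȳ) = 0.87168388·797/5306 = 0.13093329.
Var(Ŷ) = 41351² · 0.13093329 = 2.2388351 × 10^8.
SE(Ŷ) = √(2.2388351 × 10^8) = 14962.7.

14962.7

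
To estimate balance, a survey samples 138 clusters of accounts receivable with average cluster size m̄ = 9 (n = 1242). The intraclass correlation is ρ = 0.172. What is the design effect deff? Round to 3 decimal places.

2.376

deff = 1 + (9 − 1)·0.172 = 1 + 1.376 = 2.376.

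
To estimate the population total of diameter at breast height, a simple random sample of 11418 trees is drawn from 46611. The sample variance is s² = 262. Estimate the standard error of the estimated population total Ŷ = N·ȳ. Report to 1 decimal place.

6135.2

Var(Ŷ) = N²·Var(ȳ) = N²·(1 − n/N)·s²/n.
f = 11418/46611 = 0.24496364; Var(ȳ) = 0.75503636·262/11418 = 0.017325235.
Var(Ŷ) = 46611² · 0.017325235 = 3.7640551 × 10^7.
SE(Ŷ) = √(3.7640551 × 10^7) = 6135.2.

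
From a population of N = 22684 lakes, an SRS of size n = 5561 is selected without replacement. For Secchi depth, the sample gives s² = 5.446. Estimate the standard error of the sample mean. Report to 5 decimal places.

Under SRS without replacement, Var(ȳ) = (1 − f)·s²/n with f = n/N = 5561/22684 = 0.24515077.
Var(ȳ) = (1 − 0.24515077)·5.446/5561 = 0.75484923·9.7932027 × 10^-4 = 7.3923915 × 10^-4.
SE(ȳ) = √(7.3923915 × 10^-4) = 0.02719.

0.02719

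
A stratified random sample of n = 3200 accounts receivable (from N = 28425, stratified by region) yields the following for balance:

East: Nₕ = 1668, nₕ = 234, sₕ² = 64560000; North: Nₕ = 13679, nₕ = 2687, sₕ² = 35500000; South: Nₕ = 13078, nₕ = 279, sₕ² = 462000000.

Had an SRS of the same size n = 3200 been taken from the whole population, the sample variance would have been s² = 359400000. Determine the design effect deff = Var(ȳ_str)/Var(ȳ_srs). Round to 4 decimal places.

Var(ȳ_str) = Σ Wₕ²(1−fₕ)sₕ²/nₕ with Wₕ = Nₕ/28425:
  East: (1668/28425)²·(1−234/1668)·64560000/234 = 816.75521
  North: (13679/28425)²·(1−2687/13679)·35500000/2687 = 2458.6166
  South: (13078/28425)²·(1−279/13078)·462000000/279 = 343047.45
  → Var(ȳ_str) = 346322.82.
Var(ȳ_srs) = (1 − 3200/28425)·359400000/3200 = 99668.701.
deff = 346322.82 / 99668.701 = 3.4747.

3.4747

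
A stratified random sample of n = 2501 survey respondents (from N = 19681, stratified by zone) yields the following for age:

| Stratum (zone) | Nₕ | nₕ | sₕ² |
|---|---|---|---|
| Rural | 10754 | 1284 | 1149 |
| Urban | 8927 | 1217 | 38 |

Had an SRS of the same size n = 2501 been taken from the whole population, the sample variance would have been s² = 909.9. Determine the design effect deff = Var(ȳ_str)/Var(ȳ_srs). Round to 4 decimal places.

0.7583

Var(ȳ_str) = Σ Wₕ²(1−fₕ)sₕ²/nₕ with Wₕ = Nₕ/19681:
  Rural: (10754/19681)²·(1−1284/10754)·1149/1284 = 0.23527766
  Urban: (8927/19681)²·(1−1217/8927)·38/1217 = 0.005548283
  → Var(ȳ_str) = 0.24082594.
Var(ȳ_srs) = (1 − 2501/19681)·909.9/2501 = 0.31758207.
deff = 0.24082594 / 0.31758207 = 0.7583.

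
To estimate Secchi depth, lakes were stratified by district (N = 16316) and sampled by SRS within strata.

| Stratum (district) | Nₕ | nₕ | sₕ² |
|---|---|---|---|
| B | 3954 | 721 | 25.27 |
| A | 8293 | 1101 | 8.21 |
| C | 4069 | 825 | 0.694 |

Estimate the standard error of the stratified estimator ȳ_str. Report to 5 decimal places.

Var(ȳ_str) = Σₕ Wₕ²(1 − fₕ)sₕ²/nₕ with Wₕ = Nₕ/N, N = 16316.
B: Wₕ = 0.24233881; term = 0.24233881²·(1 − 0.18234699)·25.27/721 = 0.0016830032.
A: Wₕ = 0.50827409; term = 0.50827409²·(1 − 0.13276257)·8.21/1101 = 0.0016706666.
C: Wₕ = 0.24938710; term = 0.24938710²·(1 − 0.20275252)·0.694/825 = 4.1710622 × 10^-5.
Sum = 0.0033953804.
SE = √(0.0033953804) = 0.05827.

0.05827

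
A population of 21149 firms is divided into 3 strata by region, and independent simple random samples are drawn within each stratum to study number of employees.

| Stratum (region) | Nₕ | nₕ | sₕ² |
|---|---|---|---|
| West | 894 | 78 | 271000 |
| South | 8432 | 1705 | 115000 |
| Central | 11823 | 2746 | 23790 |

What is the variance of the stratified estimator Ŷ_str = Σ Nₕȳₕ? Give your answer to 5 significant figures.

7.2901 × 10^9

Var(Ŷ_str) = Σₕ Nₕ²(1 − fₕ)sₕ²/nₕ.
West: 894²·(1 − 78/894)·271000/78 = 2.5345588 × 10^9.
South: 8432²·(1 − 1705/8432)·115000/1705 = 3.8258284 × 10^9.
Central: 11823²·(1 − 2746/11823)·23790/2746 = 9.2974518 × 10^8.
Sum = 7.2901324 × 10^9.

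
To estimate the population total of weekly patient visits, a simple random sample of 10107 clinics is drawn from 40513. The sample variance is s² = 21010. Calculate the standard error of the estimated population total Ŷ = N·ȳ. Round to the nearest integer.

50603

Var(Ŷ) = N²·Var(ȳ) = N²·(1 − n/N)·s²/n.
f = 10107/40513 = 0.24947548; Var(ȳ) = 0.75052452·21010/10107 = 1.5601583.
Var(Ŷ) = 40513² · 1.5601583 = 2.5606928 × 10^9.
SE(Ŷ) = √(2.5606928 × 10^9) = 50603.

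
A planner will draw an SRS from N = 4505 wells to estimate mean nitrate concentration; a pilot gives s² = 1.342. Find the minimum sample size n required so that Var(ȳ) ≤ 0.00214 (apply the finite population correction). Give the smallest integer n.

Without fpc, n₀ = s²/D = 1.342/0.00214 = 627.1028.
With fpc, (1 − n/N)·s²/n ≤ D requires n ≥ n₀/(1 + n₀/N) = 627.1028/(1 + 627.1028/4505) = 550.4757.
Rounding up, n = 551.

551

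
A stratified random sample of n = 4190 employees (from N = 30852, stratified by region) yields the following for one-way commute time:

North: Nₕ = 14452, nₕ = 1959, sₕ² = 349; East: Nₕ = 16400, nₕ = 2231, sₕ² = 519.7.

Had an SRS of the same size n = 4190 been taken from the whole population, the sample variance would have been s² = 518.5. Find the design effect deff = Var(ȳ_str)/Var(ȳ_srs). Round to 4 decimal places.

0.8478

Var(ȳ_str) = Σ Wₕ²(1−fₕ)sₕ²/nₕ with Wₕ = Nₕ/30852:
  North: (14452/30852)²·(1−1959/14452)·349/1959 = 0.0337924
  East: (16400/30852)²·(1−2231/16400)·519.7/2231 = 0.056868209
  → Var(ȳ_str) = 0.090660609.
Var(ȳ_srs) = (1 − 4190/30852)·518.5/4190 = 0.10694097.
deff = 0.090660609 / 0.10694097 = 0.8478.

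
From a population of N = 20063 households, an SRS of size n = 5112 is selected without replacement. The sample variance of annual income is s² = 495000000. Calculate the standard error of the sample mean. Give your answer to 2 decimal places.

268.62

Under SRS without replacement, Var(ȳ) = (1 − f)·s²/n with f = n/N = 5112/20063 = 0.25479739.
Var(ȳ) = (1 − 0.25479739)·495000000/5112 = 0.74520261·96830.986 = 72158.704.
SE(ȳ) = √(72158.704) = 268.62.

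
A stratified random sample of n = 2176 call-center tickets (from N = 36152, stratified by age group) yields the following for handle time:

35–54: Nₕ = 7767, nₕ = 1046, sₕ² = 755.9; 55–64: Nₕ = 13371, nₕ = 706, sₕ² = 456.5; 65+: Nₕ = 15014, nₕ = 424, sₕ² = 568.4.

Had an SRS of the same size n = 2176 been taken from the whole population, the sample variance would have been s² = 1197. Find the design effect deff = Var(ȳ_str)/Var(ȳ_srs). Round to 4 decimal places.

Var(ȳ_str) = Σ Wₕ²(1−fₕ)sₕ²/nₕ with Wₕ = Nₕ/36152:
  35–54: (7767/36152)²·(1−1046/7767)·755.9/1046 = 0.028863913
  55–64: (13371/36152)²·(1−706/13371)·456.5/706 = 0.083780029
  65+: (15014/36152)²·(1−424/15014)·568.4/424 = 0.22468561
  → Var(ȳ_str) = 0.33732955.
Var(ȳ_srs) = (1 − 2176/36152)·1197/2176 = 0.51698171.
deff = 0.33732955 / 0.51698171 = 0.6525.

0.6525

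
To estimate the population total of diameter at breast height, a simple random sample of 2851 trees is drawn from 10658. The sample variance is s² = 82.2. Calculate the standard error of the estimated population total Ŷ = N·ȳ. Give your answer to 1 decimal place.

Var(Ŷ) = N²·Var(ȳ) = N²·(1 − n/N)·s²/n.
f = 2851/10658 = 0.26749859; Var(ȳ) = 0.73250141·82.2/2851 = 0.021119472.
Var(Ŷ) = 10658² · 0.021119472 = 2.3990234 × 10^6.
SE(Ŷ) = √(2.3990234 × 10^6) = 1548.9.

1548.9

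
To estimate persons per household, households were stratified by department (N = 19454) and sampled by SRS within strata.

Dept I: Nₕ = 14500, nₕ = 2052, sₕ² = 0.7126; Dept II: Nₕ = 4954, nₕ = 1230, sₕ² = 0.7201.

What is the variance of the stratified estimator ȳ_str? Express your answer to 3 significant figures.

1.94 × 10^-4

Var(ȳ_str) = Σₕ Wₕ²(1 − fₕ)sₕ²/nₕ with Wₕ = Nₕ/N, N = 19454.
Dept I: Wₕ = 0.74534800; term = 0.74534800²·(1 − 0.14151724)·0.7126/2052 = 1.6562207 × 10^-4.
Dept II: Wₕ = 0.25465200; term = 0.25465200²·(1 − 0.24828421)·0.7201/1230 = 2.853879 × 10^-5.
Sum = 1.9416086 × 10^-4.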